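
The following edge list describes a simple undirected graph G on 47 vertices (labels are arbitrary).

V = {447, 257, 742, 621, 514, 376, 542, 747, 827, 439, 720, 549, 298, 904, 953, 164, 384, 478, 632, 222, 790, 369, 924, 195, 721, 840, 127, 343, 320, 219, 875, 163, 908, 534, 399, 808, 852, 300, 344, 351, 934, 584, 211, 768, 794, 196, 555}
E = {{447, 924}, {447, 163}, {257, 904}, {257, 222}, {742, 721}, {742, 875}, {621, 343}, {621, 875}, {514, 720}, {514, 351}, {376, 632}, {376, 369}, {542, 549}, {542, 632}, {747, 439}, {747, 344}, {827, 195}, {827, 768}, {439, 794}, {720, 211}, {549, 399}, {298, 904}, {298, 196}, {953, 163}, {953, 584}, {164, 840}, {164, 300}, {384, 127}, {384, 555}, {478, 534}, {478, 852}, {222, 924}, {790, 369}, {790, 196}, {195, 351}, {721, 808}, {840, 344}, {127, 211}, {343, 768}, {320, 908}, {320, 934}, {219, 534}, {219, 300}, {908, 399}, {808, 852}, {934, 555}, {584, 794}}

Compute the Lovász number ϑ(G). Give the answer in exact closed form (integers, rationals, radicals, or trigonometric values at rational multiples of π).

47*cos(pi/47)/(cos(pi/47) + 1)

N(351) = {514, 195}, |N(351)| = 2.
deg(908) = 2; N(908) = {320, 399}.
Vertex 924 has 2 neighbors: 447, 222.
Vertex 196 has 2 neighbors: 298, 790.
G on 47 vertices is 2-regular; the odd cycle C_{47}.
A has 24 distinct eigenvalues ≈ [2.0, 1.982, 1.929, 1.841, 1.721, 1.57, 1.39, 1.186, 0.961, 0.719, 0.464, 0.2, -0.067, -0.333, -0.593, -0.842, -1.076, -1.291, -1.483, -1.649, -1.785, -1.889, -1.96, -1.996].
Lovász: ϑ = −47(-2*cos(pi/47))/(2+-(-1)*2*cos(pi/47)) = 47*cos(pi/47)/(cos(pi/47) + 1).
ϑ(G) ≈ 23.47373.
Lovász sandwich 23 ≤ 47*cos(pi/47)/(cos(pi/47) + 1) ≤ 24: both strict.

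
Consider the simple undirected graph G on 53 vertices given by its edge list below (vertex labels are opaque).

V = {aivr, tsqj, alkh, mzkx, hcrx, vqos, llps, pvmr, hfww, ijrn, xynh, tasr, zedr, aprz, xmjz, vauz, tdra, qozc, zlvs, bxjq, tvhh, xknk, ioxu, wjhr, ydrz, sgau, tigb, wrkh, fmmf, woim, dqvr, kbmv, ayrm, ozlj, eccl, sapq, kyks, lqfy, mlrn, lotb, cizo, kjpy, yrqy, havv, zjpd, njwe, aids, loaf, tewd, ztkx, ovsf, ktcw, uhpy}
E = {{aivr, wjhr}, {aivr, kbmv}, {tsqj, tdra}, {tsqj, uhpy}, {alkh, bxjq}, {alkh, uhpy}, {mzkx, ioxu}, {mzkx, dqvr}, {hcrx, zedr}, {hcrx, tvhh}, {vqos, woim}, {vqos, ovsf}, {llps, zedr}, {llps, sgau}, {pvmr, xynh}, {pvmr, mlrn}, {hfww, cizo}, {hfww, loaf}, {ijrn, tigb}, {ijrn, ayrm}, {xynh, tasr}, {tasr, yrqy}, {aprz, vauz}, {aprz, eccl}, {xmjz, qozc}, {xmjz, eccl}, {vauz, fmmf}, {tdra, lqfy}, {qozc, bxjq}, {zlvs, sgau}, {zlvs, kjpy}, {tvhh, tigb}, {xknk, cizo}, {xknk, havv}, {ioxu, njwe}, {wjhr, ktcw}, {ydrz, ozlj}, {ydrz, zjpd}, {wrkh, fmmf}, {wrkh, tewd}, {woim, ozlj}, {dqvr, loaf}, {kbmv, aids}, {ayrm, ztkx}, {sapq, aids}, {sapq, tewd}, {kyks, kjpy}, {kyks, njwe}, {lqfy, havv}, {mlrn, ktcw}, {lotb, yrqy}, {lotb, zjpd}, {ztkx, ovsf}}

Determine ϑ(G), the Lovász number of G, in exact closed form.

53*cos(pi/53)/(cos(pi/53) + 1)

deg(ztkx) = 2; N(ztkx) = {ayrm, ovsf}.
deg(hfww) = 2; N(hfww) = {cizo, loaf}.
Vertex aprz has 2 neighbors: vauz, eccl.
Vertex woim has 2 neighbors: vqos, ozlj.
2-regular, N=53; a single 53-cycle (edge-transitive).
Distinct eigenvalues (to 6 d.p.): [2.0, 1.985962, 1.944046, 1.874839, 1.779314, 1.658811, 1.515022, 1.349966, 1.165959, 0.965584, 0.751655, 0.527174, 0.295293, 0.059267, -0.177592, -0.411957, -0.64054, -0.86013, -1.067647, -1.260176, -1.435015, -1.589709, -1.722087, -1.830291, -1.912802, -1.968461, -1.996487].
Lovász (edge-transitive): ϑ = −53·(-2*cos(pi/53))/((2)−(-2*cos(pi/53))) = 53*cos(pi/53)/(cos(pi/53) + 1).
= 26.47671… (decimal).
Lovász sandwich 26 ≤ 53*cos(pi/53)/(cos(pi/53) + 1) ≤ 27: both strict.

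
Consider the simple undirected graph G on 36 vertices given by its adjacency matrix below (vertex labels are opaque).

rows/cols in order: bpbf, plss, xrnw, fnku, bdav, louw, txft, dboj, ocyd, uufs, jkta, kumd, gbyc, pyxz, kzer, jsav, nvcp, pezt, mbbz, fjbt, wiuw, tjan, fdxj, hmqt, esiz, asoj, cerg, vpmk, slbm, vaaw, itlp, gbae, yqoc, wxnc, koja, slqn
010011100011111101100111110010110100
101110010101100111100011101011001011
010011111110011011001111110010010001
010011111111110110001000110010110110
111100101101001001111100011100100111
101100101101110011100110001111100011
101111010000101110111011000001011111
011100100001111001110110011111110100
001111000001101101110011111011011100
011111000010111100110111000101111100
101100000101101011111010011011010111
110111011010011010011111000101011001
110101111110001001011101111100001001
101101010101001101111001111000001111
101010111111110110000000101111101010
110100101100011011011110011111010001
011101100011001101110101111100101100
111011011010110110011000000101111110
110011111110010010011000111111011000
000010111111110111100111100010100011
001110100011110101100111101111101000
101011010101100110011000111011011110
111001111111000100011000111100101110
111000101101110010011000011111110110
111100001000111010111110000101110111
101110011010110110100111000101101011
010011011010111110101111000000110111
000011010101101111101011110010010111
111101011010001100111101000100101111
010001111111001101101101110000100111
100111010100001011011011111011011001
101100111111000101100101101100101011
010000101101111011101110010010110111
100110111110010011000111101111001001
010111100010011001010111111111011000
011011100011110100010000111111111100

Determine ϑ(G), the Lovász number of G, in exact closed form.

N(koja) = {plss, fnku, bdav, louw, txft, jkta, pyxz, kzer, pezt, fjbt, tjan, fdxj, hmqt, esiz, asoj, cerg, vpmk, slbm, vaaw, gbae, yqoc}, |N(koja)| = 21.
N(pezt) = {bpbf, plss, xrnw, bdav, louw, dboj, ocyd, jkta, gbyc, pyxz, jsav, nvcp, fjbt, wiuw, vpmk, vaaw, itlp, gbae, yqoc, wxnc, koja}, |N(pezt)| = 21.
N(cerg) = {plss, bdav, louw, dboj, ocyd, jkta, gbyc, pyxz, kzer, jsav, nvcp, mbbz, wiuw, tjan, fdxj, hmqt, itlp, gbae, wxnc, koja, slqn}, |N(cerg)| = 21.
deg(plss) = 21; N(plss) = {bpbf, xrnw, fnku, bdav, dboj, uufs, kumd, gbyc, jsav, nvcp, pezt, mbbz, fdxj, hmqt, esiz, cerg, slbm, vaaw, yqoc, koja, slqn}.
Every vertex has degree 21 (N=36); this is K(9,2), the Kneser graph.
A has 3 distinct eigenvalues ≈ [21.0, 1.0, -6.0].
Lovász: ϑ = −36(-6)/(21+-1*(-6)) = 8.
Numerically 8.00000.

8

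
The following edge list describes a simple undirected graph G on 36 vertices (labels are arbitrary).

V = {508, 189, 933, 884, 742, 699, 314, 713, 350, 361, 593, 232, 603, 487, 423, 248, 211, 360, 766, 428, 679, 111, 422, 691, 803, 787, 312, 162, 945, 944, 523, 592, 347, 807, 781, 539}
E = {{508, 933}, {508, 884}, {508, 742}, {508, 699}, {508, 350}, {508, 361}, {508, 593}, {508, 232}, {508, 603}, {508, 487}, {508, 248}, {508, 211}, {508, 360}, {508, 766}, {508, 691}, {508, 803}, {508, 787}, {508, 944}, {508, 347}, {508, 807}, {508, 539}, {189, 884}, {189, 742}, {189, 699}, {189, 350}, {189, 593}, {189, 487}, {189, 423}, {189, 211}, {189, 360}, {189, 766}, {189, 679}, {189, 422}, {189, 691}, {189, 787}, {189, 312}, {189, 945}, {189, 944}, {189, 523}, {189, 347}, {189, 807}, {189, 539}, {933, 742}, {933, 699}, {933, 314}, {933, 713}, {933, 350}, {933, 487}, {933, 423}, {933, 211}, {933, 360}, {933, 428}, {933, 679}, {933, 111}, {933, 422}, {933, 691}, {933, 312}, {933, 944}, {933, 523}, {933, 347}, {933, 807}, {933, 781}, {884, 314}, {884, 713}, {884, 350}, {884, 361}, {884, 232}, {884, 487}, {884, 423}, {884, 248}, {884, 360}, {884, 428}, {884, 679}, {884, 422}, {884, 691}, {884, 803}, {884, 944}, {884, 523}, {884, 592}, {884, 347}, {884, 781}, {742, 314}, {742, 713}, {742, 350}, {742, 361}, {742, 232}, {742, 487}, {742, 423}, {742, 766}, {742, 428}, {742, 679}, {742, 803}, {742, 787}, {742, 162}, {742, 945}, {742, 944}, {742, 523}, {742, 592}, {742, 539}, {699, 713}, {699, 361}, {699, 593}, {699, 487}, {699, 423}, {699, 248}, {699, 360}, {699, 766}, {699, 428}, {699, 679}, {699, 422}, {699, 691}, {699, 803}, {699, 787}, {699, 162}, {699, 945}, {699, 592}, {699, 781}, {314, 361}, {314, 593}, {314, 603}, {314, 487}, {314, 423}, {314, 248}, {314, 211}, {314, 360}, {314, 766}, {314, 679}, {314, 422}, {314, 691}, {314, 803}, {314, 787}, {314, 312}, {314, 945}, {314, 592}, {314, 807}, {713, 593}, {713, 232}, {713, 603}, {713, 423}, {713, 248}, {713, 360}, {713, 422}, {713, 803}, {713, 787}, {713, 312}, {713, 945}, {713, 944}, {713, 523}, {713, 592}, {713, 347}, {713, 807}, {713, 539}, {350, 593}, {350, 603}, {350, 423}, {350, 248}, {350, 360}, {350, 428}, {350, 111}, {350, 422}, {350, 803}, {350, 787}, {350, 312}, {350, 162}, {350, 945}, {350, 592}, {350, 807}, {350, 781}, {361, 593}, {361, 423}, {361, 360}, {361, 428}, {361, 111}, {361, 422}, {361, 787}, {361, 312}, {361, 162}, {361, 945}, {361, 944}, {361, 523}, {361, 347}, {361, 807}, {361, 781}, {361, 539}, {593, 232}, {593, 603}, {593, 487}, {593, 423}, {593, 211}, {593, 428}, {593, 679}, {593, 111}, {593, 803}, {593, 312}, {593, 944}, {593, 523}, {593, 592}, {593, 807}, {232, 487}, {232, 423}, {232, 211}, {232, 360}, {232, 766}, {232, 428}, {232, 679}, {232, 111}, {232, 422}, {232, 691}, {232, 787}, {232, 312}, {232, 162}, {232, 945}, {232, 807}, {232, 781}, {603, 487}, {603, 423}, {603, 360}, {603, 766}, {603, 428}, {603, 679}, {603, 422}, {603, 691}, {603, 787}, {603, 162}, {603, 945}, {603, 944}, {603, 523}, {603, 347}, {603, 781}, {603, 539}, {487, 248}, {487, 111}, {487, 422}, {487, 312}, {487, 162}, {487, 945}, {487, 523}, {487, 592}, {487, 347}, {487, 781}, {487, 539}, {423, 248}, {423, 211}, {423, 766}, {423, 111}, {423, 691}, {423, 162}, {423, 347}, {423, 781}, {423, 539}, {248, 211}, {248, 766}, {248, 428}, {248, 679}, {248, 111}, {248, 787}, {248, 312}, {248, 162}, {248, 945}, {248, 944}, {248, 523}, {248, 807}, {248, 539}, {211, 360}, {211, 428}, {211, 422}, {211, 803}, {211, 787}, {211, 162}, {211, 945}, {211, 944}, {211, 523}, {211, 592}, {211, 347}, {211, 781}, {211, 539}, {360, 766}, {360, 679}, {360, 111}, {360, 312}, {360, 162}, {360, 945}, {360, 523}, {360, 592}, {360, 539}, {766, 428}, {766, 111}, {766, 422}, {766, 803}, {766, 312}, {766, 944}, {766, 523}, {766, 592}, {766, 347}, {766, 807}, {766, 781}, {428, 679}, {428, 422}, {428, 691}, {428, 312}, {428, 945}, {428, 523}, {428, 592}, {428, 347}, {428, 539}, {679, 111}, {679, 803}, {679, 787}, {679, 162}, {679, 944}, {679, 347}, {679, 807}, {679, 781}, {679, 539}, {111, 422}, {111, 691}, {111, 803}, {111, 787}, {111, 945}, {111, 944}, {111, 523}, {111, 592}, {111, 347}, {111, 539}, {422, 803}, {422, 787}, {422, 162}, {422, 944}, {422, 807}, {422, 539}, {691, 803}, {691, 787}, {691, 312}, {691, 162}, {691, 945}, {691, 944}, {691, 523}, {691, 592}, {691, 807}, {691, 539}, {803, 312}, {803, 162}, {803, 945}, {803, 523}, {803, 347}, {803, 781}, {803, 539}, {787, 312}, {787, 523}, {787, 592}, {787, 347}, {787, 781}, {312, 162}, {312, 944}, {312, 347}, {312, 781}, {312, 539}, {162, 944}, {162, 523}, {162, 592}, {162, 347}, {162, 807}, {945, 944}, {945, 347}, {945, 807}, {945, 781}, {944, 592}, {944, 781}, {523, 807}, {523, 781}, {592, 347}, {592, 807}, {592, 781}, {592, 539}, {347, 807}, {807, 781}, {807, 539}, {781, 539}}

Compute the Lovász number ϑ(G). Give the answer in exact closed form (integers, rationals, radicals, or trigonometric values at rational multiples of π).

N(350) = {508, 189, 933, 884, 742, 593, 603, 423, 248, 360, 428, 111, 422, 803, 787, 312, 162, 945, 592, 807, 781}, |N(350)| = 21.
deg(162) = 21; N(162) = {742, 699, 350, 361, 232, 603, 487, 423, 248, 211, 360, 679, 422, 691, 803, 312, 944, 523, 592, 347, 807}.
N(508) = {933, 884, 742, 699, 350, 361, 593, 232, 603, 487, 248, 211, 360, 766, 691, 803, 787, 944, 347, 807, 539}, |N(508)| = 21.
N(933) = {508, 742, 699, 314, 713, 350, 487, 423, 211, 360, 428, 679, 111, 422, 691, 312, 944, 523, 347, 807, 781}, |N(933)| = 21.
21-regular, N=36; Kneser K(9,2) on C(9,2)=36 vertices.
A has 3 distinct eigenvalues ≈ [21.0, 1.0, -6.0].
−36·(-6) / ((21)−(-6)) = 8 = ϑ(G).
Numerically 8.000000000.

8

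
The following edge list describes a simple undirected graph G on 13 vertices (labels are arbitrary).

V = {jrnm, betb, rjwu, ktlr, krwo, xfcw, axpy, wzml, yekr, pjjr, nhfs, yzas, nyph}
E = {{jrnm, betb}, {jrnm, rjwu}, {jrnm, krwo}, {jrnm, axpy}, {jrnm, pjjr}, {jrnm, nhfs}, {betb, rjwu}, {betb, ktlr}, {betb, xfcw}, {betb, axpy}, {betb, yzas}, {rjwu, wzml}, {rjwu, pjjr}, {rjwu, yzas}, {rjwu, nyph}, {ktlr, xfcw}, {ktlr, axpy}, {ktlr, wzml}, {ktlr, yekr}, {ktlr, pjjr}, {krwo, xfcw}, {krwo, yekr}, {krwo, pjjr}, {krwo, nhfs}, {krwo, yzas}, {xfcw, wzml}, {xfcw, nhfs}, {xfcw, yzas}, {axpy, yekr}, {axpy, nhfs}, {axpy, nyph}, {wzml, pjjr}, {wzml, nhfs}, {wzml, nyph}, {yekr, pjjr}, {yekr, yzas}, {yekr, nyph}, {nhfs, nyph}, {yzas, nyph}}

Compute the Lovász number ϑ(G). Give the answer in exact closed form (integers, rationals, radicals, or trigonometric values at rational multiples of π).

deg(ktlr) = 6; N(ktlr) = {betb, xfcw, axpy, wzml, yekr, pjjr}.
N(xfcw) = {betb, ktlr, krwo, wzml, nhfs, yzas}, |N(xfcw)| = 6.
N(jrnm) = {betb, rjwu, krwo, axpy, pjjr, nhfs}, |N(jrnm)| = 6.
deg(rjwu) = 6; N(rjwu) = {jrnm, betb, wzml, pjjr, yzas, nyph}.
6-regular, N=13; strongly regular (13,6,2,3).
Distinct eigenvalues (to 6 d.p.): [6.0, 1.302776, -2.302776].
With N=13: ϑ(G) = 13·(-(-sqrt(13)/2 - 1/2))/(6−(-sqrt(13)/2 - 1/2)) = sqrt(13).
= 3.6055513… (decimal).

sqrt(13)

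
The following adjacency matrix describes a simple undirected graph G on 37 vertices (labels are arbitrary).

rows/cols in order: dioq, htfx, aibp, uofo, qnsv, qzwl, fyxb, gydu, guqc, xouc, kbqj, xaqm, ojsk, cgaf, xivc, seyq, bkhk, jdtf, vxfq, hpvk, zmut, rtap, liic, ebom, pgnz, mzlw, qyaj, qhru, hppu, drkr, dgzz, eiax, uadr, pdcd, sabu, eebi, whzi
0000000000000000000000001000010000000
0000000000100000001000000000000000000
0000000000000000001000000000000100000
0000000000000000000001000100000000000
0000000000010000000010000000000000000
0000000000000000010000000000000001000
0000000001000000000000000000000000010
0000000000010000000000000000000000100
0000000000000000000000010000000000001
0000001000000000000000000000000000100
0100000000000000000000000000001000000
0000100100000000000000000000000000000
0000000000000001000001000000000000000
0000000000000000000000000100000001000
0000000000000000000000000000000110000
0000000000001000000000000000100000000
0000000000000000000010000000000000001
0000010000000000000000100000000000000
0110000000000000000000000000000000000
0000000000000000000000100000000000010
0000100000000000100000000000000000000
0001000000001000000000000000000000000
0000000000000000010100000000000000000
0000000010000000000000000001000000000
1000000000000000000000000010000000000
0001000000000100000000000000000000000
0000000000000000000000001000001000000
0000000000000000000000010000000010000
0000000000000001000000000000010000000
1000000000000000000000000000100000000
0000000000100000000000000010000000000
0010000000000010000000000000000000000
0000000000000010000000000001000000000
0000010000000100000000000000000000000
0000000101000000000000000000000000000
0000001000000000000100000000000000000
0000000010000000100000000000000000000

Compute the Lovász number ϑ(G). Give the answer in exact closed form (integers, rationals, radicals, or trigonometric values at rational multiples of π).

37*cos(pi/37)/(cos(pi/37) + 1)

Vertex hppu has 2 neighbors: seyq, drkr.
N(sabu) = {gydu, xouc}, |N(sabu)| = 2.
deg(qzwl) = 2; N(qzwl) = {jdtf, pdcd}.
Vertex cgaf has 2 neighbors: mzlw, pdcd.
G on 37 vertices is 2-regular; this is C_{37}, the 37-cycle.
spec(A) ≈ [2.0, 1.971232, 1.885755, 1.746028, 1.556072, 1.321349, 1.048615, 0.745713, 0.421359, 0.084882, -0.254036, -0.585646, -0.900407, -1.189266, -1.443912, -1.657019, -1.822457, -1.935466, -1.992795] (distinct, 6 d.p.).
−37·(-2*cos(pi/37)) / ((2)−(-2*cos(pi/37))) = 37*cos(pi/37)/(cos(pi/37) + 1) = ϑ(G).
≈ 18.46661664 (to 8 d.p.).
18 ≤ 37*cos(pi/37)/(cos(pi/37) + 1) ≤ 19: both strict.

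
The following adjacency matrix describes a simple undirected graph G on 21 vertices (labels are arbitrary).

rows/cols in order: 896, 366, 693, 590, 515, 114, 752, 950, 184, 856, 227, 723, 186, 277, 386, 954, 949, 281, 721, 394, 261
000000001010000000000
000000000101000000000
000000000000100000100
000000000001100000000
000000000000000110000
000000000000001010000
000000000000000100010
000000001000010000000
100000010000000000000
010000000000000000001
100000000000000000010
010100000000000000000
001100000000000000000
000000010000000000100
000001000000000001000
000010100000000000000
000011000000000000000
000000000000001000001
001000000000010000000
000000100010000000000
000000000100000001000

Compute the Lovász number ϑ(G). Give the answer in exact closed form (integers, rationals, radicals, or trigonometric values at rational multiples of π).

21*cos(pi/21)/(cos(pi/21) + 1)

Vertex 227 has 2 neighbors: 896, 394.
deg(954) = 2; N(954) = {515, 752}.
Vertex 896 has 2 neighbors: 184, 227.
N(261) = {856, 281}, |N(261)| = 2.
Regular of degree 2 on 21 vertices: connected 2-regular on 21 ⇒ C_{21}.
The 11 distinct eigenvalues: [2.0, 1.911, 1.652, 1.247, 0.731, 0.149, -0.445, -1.0, -1.466, -1.802, -1.978].
−21·(-2*cos(pi/21)) / ((2)−(-2*cos(pi/21))) = 21*cos(pi/21)/(cos(pi/21) + 1) = ϑ(G).
≈ 10.441033 (to 6 d.p.).
Lovász sandwich 10 ≤ 21*cos(pi/21)/(cos(pi/21) + 1) ≤ 11: both strict.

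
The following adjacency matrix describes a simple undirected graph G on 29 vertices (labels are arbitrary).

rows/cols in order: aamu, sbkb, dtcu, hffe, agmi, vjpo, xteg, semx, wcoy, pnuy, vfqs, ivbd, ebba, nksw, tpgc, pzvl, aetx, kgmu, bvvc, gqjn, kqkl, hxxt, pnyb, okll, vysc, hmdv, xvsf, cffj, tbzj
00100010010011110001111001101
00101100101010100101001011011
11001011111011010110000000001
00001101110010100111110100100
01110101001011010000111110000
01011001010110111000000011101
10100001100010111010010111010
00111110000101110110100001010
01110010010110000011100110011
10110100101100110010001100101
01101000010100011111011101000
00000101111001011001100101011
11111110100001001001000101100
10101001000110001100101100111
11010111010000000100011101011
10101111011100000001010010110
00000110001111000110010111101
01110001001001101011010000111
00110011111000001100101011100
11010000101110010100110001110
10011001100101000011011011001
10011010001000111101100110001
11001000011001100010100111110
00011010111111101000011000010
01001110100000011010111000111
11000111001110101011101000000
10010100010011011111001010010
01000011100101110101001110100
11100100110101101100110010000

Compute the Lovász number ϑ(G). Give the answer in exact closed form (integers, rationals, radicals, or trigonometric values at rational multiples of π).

sqrt(29)

Vertex sbkb has 14 neighbors: dtcu, agmi, vjpo, wcoy, vfqs, ebba, tpgc, kgmu, gqjn, pnyb, vysc, hmdv, cffj, tbzj.
N(aetx) = {vjpo, xteg, vfqs, ivbd, ebba, nksw, kgmu, bvvc, hxxt, okll, vysc, hmdv, xvsf, tbzj}, |N(aetx)| = 14.
Vertex ivbd has 14 neighbors: vjpo, semx, wcoy, pnuy, vfqs, nksw, pzvl, aetx, gqjn, kqkl, okll, hmdv, cffj, tbzj.
deg(cffj) = 14; N(cffj) = {sbkb, xteg, semx, wcoy, ivbd, nksw, tpgc, pzvl, kgmu, gqjn, pnyb, okll, vysc, xvsf}.
Every vertex has degree 14 (N=29); SR(29,14,6,7) — a Paley graph.
spec(A) ≈ [14.0, 2.192582, -3.192582] (distinct, 6 d.p.).
−29·(-sqrt(29)/2 - 1/2) / ((14)−(-sqrt(29)/2 - 1/2)) = sqrt(29) = ϑ(G).
ϑ(G) ≈ 5.3852.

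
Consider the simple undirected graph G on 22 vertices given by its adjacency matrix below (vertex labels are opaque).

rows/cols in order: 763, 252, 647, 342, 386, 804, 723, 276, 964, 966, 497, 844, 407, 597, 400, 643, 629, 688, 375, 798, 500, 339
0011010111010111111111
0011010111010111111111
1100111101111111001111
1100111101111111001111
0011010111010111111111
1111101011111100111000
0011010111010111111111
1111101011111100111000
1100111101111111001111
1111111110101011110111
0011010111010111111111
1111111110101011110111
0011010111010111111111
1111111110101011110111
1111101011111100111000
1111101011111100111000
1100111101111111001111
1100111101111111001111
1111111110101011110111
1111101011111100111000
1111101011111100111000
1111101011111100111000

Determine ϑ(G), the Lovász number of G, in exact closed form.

Vertex 400 has 15 neighbors: 763, 252, 647, 342, 386, 723, 964, 966, 497, 844, 407, 597, 629, 688, 375.
N(964) = {763, 252, 386, 804, 723, 276, 966, 497, 844, 407, 597, 400, 643, 375, 798, 500, 339}, |N(964)| = 17.
N(407) = {647, 342, 804, 276, 964, 966, 844, 597, 400, 643, 629, 688, 375, 798, 500, 339}, |N(407)| = 16.
Vertex 966 has 18 neighbors: 763, 252, 647, 342, 386, 804, 723, 276, 964, 497, 407, 400, 643, 629, 688, 798, 500, 339.
Complete multipartite on [7, 6, 5, 4]: sandwich collapses at ϑ=7.
Numerically 7.000000000.
7 ≤ 7 ≤ 7: collapsed.

7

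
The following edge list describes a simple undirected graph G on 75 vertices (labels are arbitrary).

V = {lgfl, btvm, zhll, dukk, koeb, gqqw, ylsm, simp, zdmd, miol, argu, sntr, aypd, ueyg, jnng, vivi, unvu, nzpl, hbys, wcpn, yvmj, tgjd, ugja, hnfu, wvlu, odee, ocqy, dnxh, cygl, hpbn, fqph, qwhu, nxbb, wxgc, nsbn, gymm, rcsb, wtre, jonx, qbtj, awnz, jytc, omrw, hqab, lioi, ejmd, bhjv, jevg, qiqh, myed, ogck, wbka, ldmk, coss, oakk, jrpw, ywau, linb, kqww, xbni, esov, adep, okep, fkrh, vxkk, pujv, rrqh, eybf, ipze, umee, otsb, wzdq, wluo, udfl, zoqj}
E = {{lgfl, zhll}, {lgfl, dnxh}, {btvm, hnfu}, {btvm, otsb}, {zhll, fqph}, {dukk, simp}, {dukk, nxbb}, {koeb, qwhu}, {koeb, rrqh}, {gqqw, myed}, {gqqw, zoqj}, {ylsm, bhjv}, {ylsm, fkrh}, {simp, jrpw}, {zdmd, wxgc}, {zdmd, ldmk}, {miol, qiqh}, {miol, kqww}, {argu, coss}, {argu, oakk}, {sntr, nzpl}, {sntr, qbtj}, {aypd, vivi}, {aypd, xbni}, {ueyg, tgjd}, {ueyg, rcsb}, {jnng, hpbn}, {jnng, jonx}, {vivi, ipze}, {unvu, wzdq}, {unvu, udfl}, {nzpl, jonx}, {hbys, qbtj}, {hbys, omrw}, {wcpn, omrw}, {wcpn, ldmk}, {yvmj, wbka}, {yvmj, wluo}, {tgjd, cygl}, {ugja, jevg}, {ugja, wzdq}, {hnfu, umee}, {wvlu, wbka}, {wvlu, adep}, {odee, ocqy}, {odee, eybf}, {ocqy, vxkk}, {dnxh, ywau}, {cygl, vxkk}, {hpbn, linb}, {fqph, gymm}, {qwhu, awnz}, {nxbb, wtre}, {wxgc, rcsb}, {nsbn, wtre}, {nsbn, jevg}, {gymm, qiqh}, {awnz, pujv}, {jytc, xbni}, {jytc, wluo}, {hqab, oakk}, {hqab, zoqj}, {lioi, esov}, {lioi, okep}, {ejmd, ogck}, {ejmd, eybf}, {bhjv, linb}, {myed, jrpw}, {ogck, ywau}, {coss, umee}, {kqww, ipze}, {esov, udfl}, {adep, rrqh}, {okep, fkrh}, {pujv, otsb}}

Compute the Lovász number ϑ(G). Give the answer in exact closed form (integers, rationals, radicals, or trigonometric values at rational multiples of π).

N(wtre) = {nxbb, nsbn}, |N(wtre)| = 2.
deg(oakk) = 2; N(oakk) = {argu, hqab}.
Vertex ejmd has 2 neighbors: ogck, eybf.
deg(simp) = 2; N(simp) = {dukk, jrpw}.
Regular of degree 2 on 75 vertices: this is C_{75}, the 75-cycle.
Distinct eigenvalues (to 5 d.p.): [2.0, 1.99299, 1.97199, 1.93717, 1.88875, 1.82709, 1.75261, 1.66584, 1.56739, 1.45794, 1.33826, 1.2092, 1.07165, 0.92659, 0.77503, 0.61803, 0.4567, 0.29217, 0.12558, -0.04188, -0.20906, -0.37476, -0.53784, -0.69714, -0.85156, -1.0, -1.14143, -1.27485, -1.39933, -1.51399, -1.61803, -1.71073, -1.79142, -1.85955, -1.91464, -1.9563, -1.98423, -1.99825].
With N=75: ϑ(G) = 75·(-(-1)*2*cos(pi/75))/(2−(-2*cos(pi/75))) = 75*cos(pi/75)/(cos(pi/75) + 1).
≈ 37.4835458 (to 7 d.p.).
Check 37 ≤ 75*cos(pi/75)/(cos(pi/75) + 1) ≤ 38: both strict.

75*cos(pi/75)/(cos(pi/75) + 1)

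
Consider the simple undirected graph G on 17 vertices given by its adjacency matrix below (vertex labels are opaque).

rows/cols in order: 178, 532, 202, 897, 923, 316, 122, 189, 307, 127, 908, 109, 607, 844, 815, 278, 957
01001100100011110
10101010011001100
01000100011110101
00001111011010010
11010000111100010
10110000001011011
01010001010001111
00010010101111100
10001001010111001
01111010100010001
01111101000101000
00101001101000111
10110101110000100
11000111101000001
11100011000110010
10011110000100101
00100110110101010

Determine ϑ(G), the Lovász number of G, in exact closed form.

N(532) = {178, 202, 923, 122, 127, 908, 844, 815}, |N(532)| = 8.
N(189) = {897, 122, 307, 908, 109, 607, 844, 815}, |N(189)| = 8.
deg(607) = 8; N(607) = {178, 202, 897, 316, 189, 307, 127, 815}.
deg(897) = 8; N(897) = {923, 316, 122, 189, 127, 908, 607, 278}.
Every vertex has degree 8 (N=17); SR(17,8,3,4) — a Paley graph.
spec(A) ≈ [8.0, 1.5616, -2.5616] (distinct, 4 d.p.).
Lovász: ϑ = −17(-sqrt(17)/2 - 1/2)/(8+-(-sqrt(17)/2 - 1/2)) = sqrt(17).
= 4.123105626… (decimal).

sqrt(17)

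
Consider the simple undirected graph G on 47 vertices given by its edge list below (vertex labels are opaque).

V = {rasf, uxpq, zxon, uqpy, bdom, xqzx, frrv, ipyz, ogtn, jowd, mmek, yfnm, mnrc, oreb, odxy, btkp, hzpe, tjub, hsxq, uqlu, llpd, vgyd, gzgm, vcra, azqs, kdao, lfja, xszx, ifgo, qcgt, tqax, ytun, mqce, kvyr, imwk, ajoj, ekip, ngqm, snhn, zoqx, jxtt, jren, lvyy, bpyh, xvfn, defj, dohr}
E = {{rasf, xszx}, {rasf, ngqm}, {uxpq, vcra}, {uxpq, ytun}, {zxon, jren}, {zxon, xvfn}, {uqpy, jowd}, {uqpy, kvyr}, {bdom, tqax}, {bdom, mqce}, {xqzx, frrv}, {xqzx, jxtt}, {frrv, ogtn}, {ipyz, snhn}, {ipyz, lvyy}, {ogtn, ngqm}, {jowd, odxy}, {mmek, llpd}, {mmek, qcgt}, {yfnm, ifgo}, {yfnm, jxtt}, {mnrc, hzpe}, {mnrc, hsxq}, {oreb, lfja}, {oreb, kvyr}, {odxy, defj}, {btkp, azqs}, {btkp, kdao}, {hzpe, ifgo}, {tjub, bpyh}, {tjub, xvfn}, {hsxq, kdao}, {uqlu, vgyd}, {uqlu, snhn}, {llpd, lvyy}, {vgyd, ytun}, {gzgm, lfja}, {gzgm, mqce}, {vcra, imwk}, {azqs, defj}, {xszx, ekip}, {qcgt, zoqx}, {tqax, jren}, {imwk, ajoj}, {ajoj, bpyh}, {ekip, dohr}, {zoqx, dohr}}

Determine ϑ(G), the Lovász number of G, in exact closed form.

Vertex gzgm has 2 neighbors: lfja, mqce.
deg(odxy) = 2; N(odxy) = {jowd, defj}.
deg(ajoj) = 2; N(ajoj) = {imwk, bpyh}.
Vertex xqzx has 2 neighbors: frrv, jxtt.
Every vertex has degree 2 (N=47); a single 47-cycle (edge-transitive).
A has 24 distinct eigenvalues ≈ [2.0, 1.9822, 1.9289, 1.8413, 1.7208, 1.5696, 1.3904, 1.1864, 0.9612, 0.7188, 0.4636, 0.2002, -0.0668, -0.3327, -0.5926, -0.8419, -1.0762, -1.2913, -1.4833, -1.6489, -1.785, -1.8893, -1.9599, -1.9955].
−47·(-2*cos(pi/47)) / ((2)−(-2*cos(pi/47))) = 47*cos(pi/47)/(cos(pi/47) + 1) = ϑ(G).
Numerically 23.47373.
Check 23 ≤ 47*cos(pi/47)/(cos(pi/47) + 1) ≤ 24: both strict.

47*cos(pi/47)/(cos(pi/47) + 1)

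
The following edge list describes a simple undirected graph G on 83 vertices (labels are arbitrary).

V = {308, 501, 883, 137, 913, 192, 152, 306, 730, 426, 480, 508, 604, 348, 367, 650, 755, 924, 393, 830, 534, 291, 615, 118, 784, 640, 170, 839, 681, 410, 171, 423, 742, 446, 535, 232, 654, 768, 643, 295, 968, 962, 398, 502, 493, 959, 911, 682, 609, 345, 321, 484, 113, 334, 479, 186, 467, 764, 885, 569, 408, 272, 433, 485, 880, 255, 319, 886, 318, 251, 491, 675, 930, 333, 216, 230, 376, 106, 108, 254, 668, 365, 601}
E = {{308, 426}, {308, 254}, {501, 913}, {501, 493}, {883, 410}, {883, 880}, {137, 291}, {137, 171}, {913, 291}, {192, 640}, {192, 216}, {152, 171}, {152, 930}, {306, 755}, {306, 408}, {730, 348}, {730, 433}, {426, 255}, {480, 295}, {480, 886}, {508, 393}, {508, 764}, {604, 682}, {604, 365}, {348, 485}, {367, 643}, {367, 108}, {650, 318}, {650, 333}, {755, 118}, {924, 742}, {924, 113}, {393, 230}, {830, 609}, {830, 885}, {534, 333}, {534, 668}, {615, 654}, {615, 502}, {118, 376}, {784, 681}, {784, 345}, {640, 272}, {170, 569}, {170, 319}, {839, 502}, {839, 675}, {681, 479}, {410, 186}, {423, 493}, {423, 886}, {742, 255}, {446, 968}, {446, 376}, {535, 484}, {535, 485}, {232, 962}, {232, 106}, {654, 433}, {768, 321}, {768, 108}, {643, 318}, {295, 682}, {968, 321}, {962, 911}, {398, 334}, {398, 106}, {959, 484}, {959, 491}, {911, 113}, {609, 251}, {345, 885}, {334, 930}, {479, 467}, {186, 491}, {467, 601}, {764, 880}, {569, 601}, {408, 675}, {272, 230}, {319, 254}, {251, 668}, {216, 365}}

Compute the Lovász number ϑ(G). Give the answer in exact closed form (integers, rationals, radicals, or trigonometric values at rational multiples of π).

N(113) = {924, 911}, |N(113)| = 2.
deg(334) = 2; N(334) = {398, 930}.
Vertex 911 has 2 neighbors: 962, 113.
N(959) = {484, 491}, |N(959)| = 2.
Every vertex has degree 2 (N=83); this is C_{83}, the 83-cycle.
A has 42 distinct eigenvalues ≈ [2.0, 1.994272, 1.977121, 1.948645, 1.909008, 1.858436, 1.797219, 1.725708, 1.644312, 1.553498, 1.453785, 1.345745, 1.229997, 1.107203, 0.978068, 0.84333, 0.703762, 0.560163, 0.413355, 0.264179, 0.113491, -0.037848, -0.18897, -0.33901, -0.487108, -0.632415, -0.774101, -0.911352, -1.043383, -1.169438, -1.288794, -1.400768, -1.504719, -1.600051, -1.686218, -1.762726, -1.829138, -1.885072, -1.930209, -1.96429, -1.98712, -1.998568].
ϑ = −N·λ_min/(λ_max−λ_min) = −83·(-2*cos(pi/83))/(2−(-2*cos(pi/83))) = 83*cos(pi/83)/(cos(pi/83) + 1).
≈ 41.48513 (to 5 d.p.).
Lovász sandwich 41 ≤ 83*cos(pi/83)/(cos(pi/83) + 1) ≤ 42: both strict.

83*cos(pi/83)/(cos(pi/83) + 1)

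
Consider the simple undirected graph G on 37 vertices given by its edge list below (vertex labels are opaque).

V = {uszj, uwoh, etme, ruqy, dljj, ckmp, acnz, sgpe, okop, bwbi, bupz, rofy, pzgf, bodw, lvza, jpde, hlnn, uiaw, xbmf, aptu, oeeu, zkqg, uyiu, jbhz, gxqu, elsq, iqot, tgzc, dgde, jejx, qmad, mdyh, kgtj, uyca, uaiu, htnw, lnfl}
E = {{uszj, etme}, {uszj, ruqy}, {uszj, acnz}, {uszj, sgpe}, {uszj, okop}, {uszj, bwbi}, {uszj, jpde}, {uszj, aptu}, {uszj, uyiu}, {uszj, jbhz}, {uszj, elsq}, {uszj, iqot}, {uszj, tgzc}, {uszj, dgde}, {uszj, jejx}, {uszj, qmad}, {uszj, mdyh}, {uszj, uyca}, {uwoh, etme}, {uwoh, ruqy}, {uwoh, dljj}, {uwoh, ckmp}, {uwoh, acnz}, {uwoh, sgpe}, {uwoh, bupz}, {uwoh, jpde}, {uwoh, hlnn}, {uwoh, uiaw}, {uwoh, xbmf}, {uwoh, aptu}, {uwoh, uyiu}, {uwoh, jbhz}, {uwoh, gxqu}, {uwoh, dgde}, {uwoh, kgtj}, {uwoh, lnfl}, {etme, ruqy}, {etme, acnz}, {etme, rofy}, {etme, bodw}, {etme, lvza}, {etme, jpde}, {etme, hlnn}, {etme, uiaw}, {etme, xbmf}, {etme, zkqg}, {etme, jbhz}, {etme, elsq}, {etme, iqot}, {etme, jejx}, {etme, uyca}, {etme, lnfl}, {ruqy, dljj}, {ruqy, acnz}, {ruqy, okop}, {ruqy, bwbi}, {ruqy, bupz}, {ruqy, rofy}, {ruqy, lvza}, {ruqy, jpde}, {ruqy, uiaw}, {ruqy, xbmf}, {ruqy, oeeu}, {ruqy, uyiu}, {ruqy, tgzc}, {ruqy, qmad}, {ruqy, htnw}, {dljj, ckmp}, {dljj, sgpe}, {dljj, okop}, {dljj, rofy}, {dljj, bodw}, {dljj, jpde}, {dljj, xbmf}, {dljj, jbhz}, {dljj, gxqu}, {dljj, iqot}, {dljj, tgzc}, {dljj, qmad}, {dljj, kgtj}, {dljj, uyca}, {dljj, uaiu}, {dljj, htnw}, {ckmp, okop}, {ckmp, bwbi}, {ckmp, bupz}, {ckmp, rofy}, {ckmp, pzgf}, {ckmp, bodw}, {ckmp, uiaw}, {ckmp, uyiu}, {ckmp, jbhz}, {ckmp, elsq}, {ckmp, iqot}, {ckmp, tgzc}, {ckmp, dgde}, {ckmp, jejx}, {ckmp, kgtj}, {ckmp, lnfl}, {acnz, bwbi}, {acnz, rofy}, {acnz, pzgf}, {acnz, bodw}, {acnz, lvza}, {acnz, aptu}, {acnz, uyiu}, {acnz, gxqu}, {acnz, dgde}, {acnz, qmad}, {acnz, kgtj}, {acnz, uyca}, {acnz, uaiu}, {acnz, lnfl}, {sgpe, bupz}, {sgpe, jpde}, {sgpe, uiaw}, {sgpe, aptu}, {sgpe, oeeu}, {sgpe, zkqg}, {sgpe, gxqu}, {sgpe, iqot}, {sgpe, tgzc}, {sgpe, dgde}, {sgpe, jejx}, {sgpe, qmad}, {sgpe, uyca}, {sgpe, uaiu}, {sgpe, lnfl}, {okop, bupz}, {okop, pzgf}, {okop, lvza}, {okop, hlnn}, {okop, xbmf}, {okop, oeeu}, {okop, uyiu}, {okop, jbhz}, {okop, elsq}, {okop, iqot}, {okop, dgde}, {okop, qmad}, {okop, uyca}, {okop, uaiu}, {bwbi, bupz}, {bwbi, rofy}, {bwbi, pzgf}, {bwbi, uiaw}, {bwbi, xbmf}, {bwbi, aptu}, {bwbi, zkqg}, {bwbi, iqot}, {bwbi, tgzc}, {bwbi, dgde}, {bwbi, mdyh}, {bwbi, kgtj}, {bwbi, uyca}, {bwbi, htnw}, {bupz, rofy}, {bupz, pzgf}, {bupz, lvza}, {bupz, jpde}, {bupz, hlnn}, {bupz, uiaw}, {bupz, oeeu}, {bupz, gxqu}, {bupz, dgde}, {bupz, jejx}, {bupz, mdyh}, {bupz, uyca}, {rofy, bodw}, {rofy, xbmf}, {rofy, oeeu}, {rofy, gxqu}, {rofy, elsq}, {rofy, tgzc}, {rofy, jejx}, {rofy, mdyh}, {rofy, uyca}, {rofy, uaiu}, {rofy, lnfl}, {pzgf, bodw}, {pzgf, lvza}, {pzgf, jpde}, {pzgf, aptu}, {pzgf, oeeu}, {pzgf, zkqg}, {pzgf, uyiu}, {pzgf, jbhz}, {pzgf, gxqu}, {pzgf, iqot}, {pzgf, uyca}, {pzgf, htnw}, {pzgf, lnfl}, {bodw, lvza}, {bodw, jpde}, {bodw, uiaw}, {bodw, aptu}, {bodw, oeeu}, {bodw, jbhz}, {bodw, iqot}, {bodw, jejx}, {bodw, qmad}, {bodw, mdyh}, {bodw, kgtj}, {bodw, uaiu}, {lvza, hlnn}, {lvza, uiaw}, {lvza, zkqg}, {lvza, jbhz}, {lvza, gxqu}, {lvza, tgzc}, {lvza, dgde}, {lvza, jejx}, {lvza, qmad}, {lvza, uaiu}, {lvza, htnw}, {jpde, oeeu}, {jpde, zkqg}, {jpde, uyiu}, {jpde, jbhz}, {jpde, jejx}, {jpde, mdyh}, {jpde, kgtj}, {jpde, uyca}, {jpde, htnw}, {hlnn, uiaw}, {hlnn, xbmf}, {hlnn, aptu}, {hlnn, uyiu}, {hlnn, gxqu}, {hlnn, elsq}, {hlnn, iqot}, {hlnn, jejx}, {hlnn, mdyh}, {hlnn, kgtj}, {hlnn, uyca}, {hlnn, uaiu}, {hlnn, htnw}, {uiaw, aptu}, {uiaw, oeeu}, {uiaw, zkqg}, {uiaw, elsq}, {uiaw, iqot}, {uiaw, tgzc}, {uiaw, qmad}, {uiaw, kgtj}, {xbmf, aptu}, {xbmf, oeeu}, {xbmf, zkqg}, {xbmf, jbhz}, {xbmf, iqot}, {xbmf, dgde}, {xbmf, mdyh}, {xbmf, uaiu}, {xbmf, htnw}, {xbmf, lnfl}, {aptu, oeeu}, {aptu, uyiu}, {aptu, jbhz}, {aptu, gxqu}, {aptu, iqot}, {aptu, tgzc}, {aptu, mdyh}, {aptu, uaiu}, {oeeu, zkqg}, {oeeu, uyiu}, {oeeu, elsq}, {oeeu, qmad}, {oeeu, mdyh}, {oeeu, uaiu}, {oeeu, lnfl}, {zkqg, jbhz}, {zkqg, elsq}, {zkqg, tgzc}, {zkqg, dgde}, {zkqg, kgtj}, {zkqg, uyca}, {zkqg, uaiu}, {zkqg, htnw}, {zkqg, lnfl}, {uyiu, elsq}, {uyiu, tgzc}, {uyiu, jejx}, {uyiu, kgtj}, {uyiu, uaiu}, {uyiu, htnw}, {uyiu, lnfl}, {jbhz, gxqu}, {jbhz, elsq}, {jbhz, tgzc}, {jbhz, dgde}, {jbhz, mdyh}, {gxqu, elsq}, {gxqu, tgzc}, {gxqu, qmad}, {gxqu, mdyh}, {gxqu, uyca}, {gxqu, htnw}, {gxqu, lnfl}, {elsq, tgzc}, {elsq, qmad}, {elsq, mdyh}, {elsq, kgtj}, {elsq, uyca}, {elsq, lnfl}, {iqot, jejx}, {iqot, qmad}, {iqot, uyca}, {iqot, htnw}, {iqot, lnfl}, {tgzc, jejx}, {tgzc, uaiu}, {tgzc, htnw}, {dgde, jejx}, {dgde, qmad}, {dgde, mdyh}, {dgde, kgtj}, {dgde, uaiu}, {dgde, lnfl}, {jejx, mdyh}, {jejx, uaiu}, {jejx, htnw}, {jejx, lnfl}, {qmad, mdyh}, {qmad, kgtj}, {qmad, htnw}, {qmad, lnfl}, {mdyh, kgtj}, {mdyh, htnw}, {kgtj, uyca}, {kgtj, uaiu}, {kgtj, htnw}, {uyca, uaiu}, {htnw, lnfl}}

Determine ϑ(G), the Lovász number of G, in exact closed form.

sqrt(37)

N(bupz) = {uwoh, ruqy, ckmp, sgpe, okop, bwbi, rofy, pzgf, lvza, jpde, hlnn, uiaw, oeeu, gxqu, dgde, jejx, mdyh, uyca}, |N(bupz)| = 18.
deg(jejx) = 18; N(jejx) = {uszj, etme, ckmp, sgpe, bupz, rofy, bodw, lvza, jpde, hlnn, uyiu, iqot, tgzc, dgde, mdyh, uaiu, htnw, lnfl}.
deg(tgzc) = 18; N(tgzc) = {uszj, ruqy, dljj, ckmp, sgpe, bwbi, rofy, lvza, uiaw, aptu, zkqg, uyiu, jbhz, gxqu, elsq, jejx, uaiu, htnw}.
N(bwbi) = {uszj, ruqy, ckmp, acnz, bupz, rofy, pzgf, uiaw, xbmf, aptu, zkqg, iqot, tgzc, dgde, mdyh, kgtj, uyca, htnw}, |N(bwbi)| = 18.
Regular of degree 18 on 37 vertices: SR(37,18,8,9) — a Paley graph.
spec(A) ≈ [18.0, 2.54138, -3.54138] (distinct, 5 d.p.).
Lovász: ϑ = −37(-sqrt(37)/2 - 1/2)/(18+-(-sqrt(37)/2 - 1/2)) = sqrt(37).
ϑ(G) ≈ 6.08276.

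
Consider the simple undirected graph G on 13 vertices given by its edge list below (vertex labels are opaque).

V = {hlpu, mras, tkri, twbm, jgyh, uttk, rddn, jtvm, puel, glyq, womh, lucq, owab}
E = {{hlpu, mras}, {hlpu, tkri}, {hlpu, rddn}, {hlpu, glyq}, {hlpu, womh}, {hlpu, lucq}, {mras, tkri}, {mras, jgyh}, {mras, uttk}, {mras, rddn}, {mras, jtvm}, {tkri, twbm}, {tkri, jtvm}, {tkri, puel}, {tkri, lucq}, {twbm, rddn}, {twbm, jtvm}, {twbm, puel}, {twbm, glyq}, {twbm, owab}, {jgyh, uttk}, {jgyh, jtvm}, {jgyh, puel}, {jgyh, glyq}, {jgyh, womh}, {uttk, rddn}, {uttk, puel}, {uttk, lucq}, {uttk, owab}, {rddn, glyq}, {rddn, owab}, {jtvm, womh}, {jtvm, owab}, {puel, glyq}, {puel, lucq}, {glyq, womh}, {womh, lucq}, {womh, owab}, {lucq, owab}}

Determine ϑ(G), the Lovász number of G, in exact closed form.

Vertex puel has 6 neighbors: tkri, twbm, jgyh, uttk, glyq, lucq.
N(mras) = {hlpu, tkri, jgyh, uttk, rddn, jtvm}, |N(mras)| = 6.
N(jtvm) = {mras, tkri, twbm, jgyh, womh, owab}, |N(jtvm)| = 6.
Vertex glyq has 6 neighbors: hlpu, twbm, jgyh, rddn, puel, womh.
6-regular, N=13; strongly regular (13,6,2,3).
The 3 distinct eigenvalues: [6.0, 1.302776, -2.302776].
Lovász: ϑ = −13(-sqrt(13)/2 - 1/2)/(6+-(-sqrt(13)/2 - 1/2)) = sqrt(13).
ϑ(G) ≈ 3.605551275.

sqrt(13)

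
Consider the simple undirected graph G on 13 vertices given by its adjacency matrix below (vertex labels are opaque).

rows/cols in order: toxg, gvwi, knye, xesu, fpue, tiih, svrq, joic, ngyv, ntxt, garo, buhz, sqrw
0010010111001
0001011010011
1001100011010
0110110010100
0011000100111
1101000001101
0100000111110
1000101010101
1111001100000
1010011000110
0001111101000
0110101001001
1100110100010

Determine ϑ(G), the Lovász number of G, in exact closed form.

N(sqrw) = {toxg, gvwi, fpue, tiih, joic, buhz}, |N(sqrw)| = 6.
Vertex knye has 6 neighbors: toxg, xesu, fpue, ngyv, ntxt, buhz.
N(buhz) = {gvwi, knye, fpue, svrq, ntxt, sqrw}, |N(buhz)| = 6.
deg(ngyv) = 6; N(ngyv) = {toxg, gvwi, knye, xesu, svrq, joic}.
G on 13 vertices is 6-regular; strongly regular (13,6,2,3).
The 3 distinct eigenvalues: [6.0, 1.3028, -2.3028].
Lovász: ϑ = −13(-sqrt(13)/2 - 1/2)/(6+-(-sqrt(13)/2 - 1/2)) = sqrt(13).
= 3.60555128… (decimal).

sqrt(13)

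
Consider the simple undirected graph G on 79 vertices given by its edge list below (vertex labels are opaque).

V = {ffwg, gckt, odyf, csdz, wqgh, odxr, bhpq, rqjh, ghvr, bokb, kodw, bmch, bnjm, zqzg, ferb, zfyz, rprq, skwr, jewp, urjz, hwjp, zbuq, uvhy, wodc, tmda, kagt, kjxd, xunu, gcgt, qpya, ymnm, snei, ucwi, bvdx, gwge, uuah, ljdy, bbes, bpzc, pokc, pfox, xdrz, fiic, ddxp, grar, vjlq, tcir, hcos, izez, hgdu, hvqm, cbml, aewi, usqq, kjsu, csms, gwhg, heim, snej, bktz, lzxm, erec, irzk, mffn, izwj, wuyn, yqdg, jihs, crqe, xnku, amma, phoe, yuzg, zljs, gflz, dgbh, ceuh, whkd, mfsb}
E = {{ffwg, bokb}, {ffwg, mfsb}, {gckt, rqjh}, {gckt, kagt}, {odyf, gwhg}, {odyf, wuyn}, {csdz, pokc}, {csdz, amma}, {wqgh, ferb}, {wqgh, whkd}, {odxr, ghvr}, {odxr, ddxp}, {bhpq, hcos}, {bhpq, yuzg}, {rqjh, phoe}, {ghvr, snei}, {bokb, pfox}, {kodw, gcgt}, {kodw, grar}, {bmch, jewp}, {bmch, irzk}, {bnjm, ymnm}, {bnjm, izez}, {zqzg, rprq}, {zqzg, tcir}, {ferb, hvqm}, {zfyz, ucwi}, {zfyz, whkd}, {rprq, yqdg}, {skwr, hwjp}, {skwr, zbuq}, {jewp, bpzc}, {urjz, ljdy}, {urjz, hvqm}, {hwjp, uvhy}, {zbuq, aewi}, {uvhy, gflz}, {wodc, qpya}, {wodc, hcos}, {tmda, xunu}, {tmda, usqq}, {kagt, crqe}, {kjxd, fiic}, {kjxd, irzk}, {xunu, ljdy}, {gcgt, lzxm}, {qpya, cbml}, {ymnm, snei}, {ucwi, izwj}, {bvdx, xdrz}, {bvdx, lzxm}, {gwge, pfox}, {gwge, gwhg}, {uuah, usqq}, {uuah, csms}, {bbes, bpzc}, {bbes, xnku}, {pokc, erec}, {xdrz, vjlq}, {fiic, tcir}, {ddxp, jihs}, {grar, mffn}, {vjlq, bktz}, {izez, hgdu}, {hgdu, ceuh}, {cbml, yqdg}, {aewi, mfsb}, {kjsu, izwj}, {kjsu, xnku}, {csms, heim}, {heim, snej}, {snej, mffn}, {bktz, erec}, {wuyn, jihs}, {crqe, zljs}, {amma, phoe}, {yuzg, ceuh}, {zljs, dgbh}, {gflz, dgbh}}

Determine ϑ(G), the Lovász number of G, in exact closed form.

79*cos(pi/79)/(cos(pi/79) + 1)

Vertex ferb has 2 neighbors: wqgh, hvqm.
N(snei) = {ghvr, ymnm}, |N(snei)| = 2.
deg(ffwg) = 2; N(ffwg) = {bokb, mfsb}.
Vertex zqzg has 2 neighbors: rprq, tcir.
deg(v) = 2 for all v (|V|=79); the odd cycle C_{79}.
Distinct eigenvalues (to 6 d.p.): [2.0, 1.993678, 1.974751, 1.943339, 1.89964, 1.843932, 1.776565, 1.697967, 1.608633, 1.509129, 1.400084, 1.282187, 1.156184, 1.022871, 0.883091, 0.737728, 0.587701, 0.433958, 0.277471, 0.11923, -0.039764, -0.198508, -0.355996, -0.511233, -0.663239, -0.811051, -0.953735, -1.09039, -1.22015, -1.342197, -1.455758, -1.560115, -1.654608, -1.738641, -1.811681, -1.873267, -1.92301, -1.960595, -1.985784, -1.998419].
With N=79: ϑ(G) = 79·(-(-1)*2*cos(pi/79))/(2−(-2*cos(pi/79))) = 79*cos(pi/79)/(cos(pi/79) + 1).
= 39.484379420… (decimal).
Sandwich: α(G)=39 ≤ ϑ(G)=79*cos(pi/79)/(cos(pi/79) + 1) ≤ χ(Ḡ)=40 (both strict).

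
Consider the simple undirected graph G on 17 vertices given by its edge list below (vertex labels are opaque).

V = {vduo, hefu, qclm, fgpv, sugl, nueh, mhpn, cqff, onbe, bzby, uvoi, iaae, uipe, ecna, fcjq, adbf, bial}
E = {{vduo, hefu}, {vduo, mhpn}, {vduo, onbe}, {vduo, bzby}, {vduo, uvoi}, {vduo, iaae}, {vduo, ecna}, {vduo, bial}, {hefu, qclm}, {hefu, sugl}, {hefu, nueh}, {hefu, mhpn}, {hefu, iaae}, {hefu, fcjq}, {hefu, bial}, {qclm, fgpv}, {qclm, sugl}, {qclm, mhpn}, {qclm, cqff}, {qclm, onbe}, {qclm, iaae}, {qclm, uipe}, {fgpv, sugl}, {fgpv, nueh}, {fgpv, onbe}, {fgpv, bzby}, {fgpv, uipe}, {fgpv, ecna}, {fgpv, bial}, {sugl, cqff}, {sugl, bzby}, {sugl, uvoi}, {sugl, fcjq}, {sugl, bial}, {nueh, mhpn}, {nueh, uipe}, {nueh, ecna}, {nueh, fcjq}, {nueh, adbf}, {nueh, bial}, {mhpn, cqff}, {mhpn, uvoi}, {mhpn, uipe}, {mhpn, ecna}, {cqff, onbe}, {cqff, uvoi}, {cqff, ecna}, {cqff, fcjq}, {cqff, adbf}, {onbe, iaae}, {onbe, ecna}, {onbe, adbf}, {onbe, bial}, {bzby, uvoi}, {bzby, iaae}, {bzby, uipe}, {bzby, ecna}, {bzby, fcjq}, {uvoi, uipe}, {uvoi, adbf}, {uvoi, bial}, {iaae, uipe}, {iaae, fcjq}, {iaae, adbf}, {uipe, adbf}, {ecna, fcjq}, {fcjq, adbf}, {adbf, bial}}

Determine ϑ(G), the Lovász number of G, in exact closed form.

sqrt(17)

Vertex bial has 8 neighbors: vduo, hefu, fgpv, sugl, nueh, onbe, uvoi, adbf.
deg(nueh) = 8; N(nueh) = {hefu, fgpv, mhpn, uipe, ecna, fcjq, adbf, bial}.
Vertex mhpn has 8 neighbors: vduo, hefu, qclm, nueh, cqff, uvoi, uipe, ecna.
Vertex iaae has 8 neighbors: vduo, hefu, qclm, onbe, bzby, uipe, fcjq, adbf.
Regular of degree 8 on 17 vertices: strongly regular (17,8,3,4).
A has 3 distinct eigenvalues ≈ [8.0, 1.562, -2.562].
λ_max=8, λ_min=-sqrt(17)/2 - 1/2; ϑ = −17·λ_min/(λ_max−λ_min) = sqrt(17).
= 4.1231… (decimal).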